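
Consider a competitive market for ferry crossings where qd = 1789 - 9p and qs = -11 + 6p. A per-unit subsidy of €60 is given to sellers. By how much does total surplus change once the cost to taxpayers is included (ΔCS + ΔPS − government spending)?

Pre-subsidy: 1789 - 9p = -11 + 6p gives p* = 120, q* = 709.
With the subsidy, sellers receive ps = pb + 60 for each unit, where pb is the price buyers pay.
Supply in terms of pb becomes qs = -11 + 6(pb + 60) = 349 + 6pb. Setting this equal to demand: 1789 - 9pb = 349 + 6pb, so pb = 96.
Sellers receive ps = 96 + 60 = 156; q' = 1789 − 9·96 = 925.
ΔCS = ½(709 + 925)(120 − 96) = 19608; ΔPS = ½(709 + 925)(156 − 120) = 29412.
Government spending = 60 × 925 = 55500.
Net change = 19608 + 29412 − 55500 = -6480. The loss equals the DWL triangle ½·60·216.

Net change in total surplus = -€6480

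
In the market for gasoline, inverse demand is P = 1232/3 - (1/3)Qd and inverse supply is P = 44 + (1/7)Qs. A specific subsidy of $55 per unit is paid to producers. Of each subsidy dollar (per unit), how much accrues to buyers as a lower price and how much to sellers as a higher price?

Pre-subsidy: 1232/3 - (1/3)Q = 44 + (1/7)Q gives Q* = 770 and P* = 154.
With the subsidy, sellers receive Ps = Pb + 55 for each unit, where Pb is the price buyers pay.
On the curves, Pb = 1232/3 - (1/3)Q and Ps = 44 + (1/7)Q; the wedge Ps − Pb = 55 gives 44 + (1/7)Q − (1232/3 - (1/3)Q) = 55, so Q' = 885.5.
Then Pb = 1232/3 − (1/3)·885.5 = 115.5 and Ps = 44 + (1/7)·885.5 = 170.5.
Buyers' price falls by P* − Pb = 154 − 115.5 = 38.5; sellers' price rises by Ps − P* = 170.5 − 154 = 16.5.

Buyers gain $38.5 per unit; sellers gain $16.5 per unit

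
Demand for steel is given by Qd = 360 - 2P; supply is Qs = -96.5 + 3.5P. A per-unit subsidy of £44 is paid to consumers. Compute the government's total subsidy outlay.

Government cost = £11000

Pre-subsidy: 360 - 2P = -96.5 + 3.5P gives P* = 83, Q* = 194.
With the rebate, buyers effectively pay Pb = Ps − 44, where Ps is the price sellers receive.
Demand in terms of Ps becomes Qd = 360 − 2(Ps − 44) = 448 - 2Ps. Setting this equal to supply: 448 - 2Ps = -96.5 + 3.5Ps, so Ps = 99.
Buyers pay Pb = 99 − 44 = 55; Q' = -96.5 + 3.5·99 = 250.
Government outlay = subsidy × quantity = 44 × 250 = 11000.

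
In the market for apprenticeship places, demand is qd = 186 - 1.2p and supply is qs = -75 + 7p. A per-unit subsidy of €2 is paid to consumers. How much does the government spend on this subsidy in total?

Government cost = 12288/41

Pre-subsidy: 186 - 1.2p = -75 + 7p gives p* = 1305/41, q* = 6060/41.
With the rebate, buyers effectively pay pb = ps − 2, where ps is the price sellers receive.
Demand in terms of ps becomes qd = 186 − 1.2(ps − 2) = 188.4 - 1.2ps. Setting this equal to supply: 188.4 - 1.2ps = -75 + 7ps, so ps = 1317/41.
Buyers pay pb = 1317/41 − 2 = 1235/41; q' = -75 + 7·(1317/41) = 6144/41.
Government outlay = subsidy × quantity = 2 × 6144/41 = 12288/41.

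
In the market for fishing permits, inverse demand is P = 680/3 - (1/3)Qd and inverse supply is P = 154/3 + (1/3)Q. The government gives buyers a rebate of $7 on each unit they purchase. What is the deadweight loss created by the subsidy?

Pre-subsidy: 680/3 - (1/3)Q = 154/3 + (1/3)Q gives Q* = 263 and P* = 139.
With the rebate, buyers effectively pay Pb = Ps − 7, where Ps is the price sellers receive.
On the curves, Pb = 680/3 - (1/3)Q and Ps = 154/3 + (1/3)Q; the wedge Ps − Pb = 7 gives 154/3 + (1/3)Q − (680/3 - (1/3)Q) = 7, so Q' = 273.5.
Then Pb = 680/3 − (1/3)·273.5 = 135.5 and Ps = 154/3 + (1/3)·273.5 = 142.5.
The subsidy expands output by 273.5 − 263 = 10.5 past the efficient level; on those units the gap between marginal cost and willingness to pay runs from 0 up to 7.
DWL = ½ × 7 × 10.5 = 36.75.

Deadweight loss = $36.75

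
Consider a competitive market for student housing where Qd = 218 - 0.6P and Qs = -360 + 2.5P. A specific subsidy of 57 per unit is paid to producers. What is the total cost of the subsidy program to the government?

Government cost = 236265/31

Pre-subsidy: 218 - 0.6P = -360 + 2.5P gives P* = 5780/31, Q* = 3290/31.
With the subsidy, sellers receive Ps = Pb + 57 for each unit, where Pb is the price buyers pay.
Supply in terms of Pb becomes Qs = -360 + 2.5(Pb + 57) = -217.5 + 2.5Pb. Setting this equal to demand: 218 - 0.6Pb = -217.5 + 2.5Pb, so Pb = 4355/31.
Sellers receive Ps = 4355/31 + 57 = 6122/31; Q' = 218 − 0.6·(4355/31) = 4145/31.
Government outlay = subsidy × quantity = 57 × 4145/31 = 236265/31.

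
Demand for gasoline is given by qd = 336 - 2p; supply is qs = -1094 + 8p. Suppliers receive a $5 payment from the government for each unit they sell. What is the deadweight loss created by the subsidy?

Pre-subsidy: 336 - 2p = -1094 + 8p gives p* = 143, q* = 50.
With the subsidy, sellers receive ps = pb + 5 for each unit, where pb is the price buyers pay.
Supply in terms of pb becomes qs = -1094 + 8(pb + 5) = -1054 + 8pb. Setting this equal to demand: 336 - 2pb = -1054 + 8pb, so pb = 139.
Sellers receive ps = 139 + 5 = 144; q' = 336 − 2·139 = 58.
The subsidy expands output by 58 − 50 = 8 past the efficient level; on those units the gap between marginal cost and willingness to pay runs from 0 up to 5.
DWL = ½ × 5 × 8 = 20.

Deadweight loss = $20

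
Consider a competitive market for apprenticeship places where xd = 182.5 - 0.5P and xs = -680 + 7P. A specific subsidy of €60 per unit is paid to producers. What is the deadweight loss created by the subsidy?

Pre-subsidy: 182.5 - 0.5P = -680 + 7P gives P* = 115, x* = 125.
With the subsidy, sellers receive Ps = Pb + 60 for each unit, where Pb is the price buyers pay.
Supply in terms of Pb becomes xs = -680 + 7(Pb + 60) = -260 + 7Pb. Setting this equal to demand: 182.5 - 0.5Pb = -260 + 7Pb, so Pb = 59.
Sellers receive Ps = 59 + 60 = 119; x' = 182.5 − 0.5·59 = 153.
The subsidy expands output by 153 − 125 = 28 past the efficient level; on those units the gap between marginal cost and willingness to pay runs from 0 up to 60.
DWL = ½ × 60 × 28 = 840.

Deadweight loss = €840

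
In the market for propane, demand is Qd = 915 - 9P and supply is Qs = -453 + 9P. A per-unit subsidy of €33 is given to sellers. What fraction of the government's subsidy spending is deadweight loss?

Pre-subsidy: 915 - 9P = -453 + 9P gives P* = 76, Q* = 231.
With the subsidy, sellers receive Ps = Pb + 33 for each unit, where Pb is the price buyers pay.
Supply in terms of Pb becomes Qs = -453 + 9(Pb + 33) = -156 + 9Pb. Setting this equal to demand: 915 - 9Pb = -156 + 9Pb, so Pb = 59.5.
Sellers receive Ps = 59.5 + 33 = 92.5; Q' = 915 − 9·59.5 = 379.5.
ΔCS = ½(231 + 379.5)(76 − 59.5) = 5036.625; ΔPS = ½(231 + 379.5)(92.5 − 76) = 5036.625.
Government spending = 33 × 379.5 = 12523.5.
DWL = ½ × 33 × (379.5 − 231) = 2450.25; fraction = 2450.25 / 12523.5 = 9/46.

DWL / government spending = 9/46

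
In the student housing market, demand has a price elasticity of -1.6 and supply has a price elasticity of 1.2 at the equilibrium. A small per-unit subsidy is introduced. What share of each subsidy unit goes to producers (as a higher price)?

Producer share = 4/7

For a small subsidy around the equilibrium, the benefit split depends on the relative slopes, which at a point are proportional to the elasticities.
Buyer share = εs/(εs + |εd|) = 1.2/(1.2 + 1.6) = 3/7; seller share = |εd|/(εs + |εd|) = 4/7.
So producers capture 4/7 of the subsidy.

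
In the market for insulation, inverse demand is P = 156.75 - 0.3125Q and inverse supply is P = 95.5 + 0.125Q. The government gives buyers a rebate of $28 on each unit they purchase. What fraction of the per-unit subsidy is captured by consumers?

Consumer share = 5/7

Pre-subsidy: 156.75 - 0.3125Q = 95.5 + 0.125Q gives Q* = 140 and P* = 113.
With the rebate, buyers effectively pay Pb = Ps − 28, where Ps is the price sellers receive.
On the curves, Pb = 156.75 - 0.3125Q and Ps = 95.5 + 0.125Q; the wedge Ps − Pb = 28 gives 95.5 + 0.125Q − (156.75 - 0.3125Q) = 28, so Q' = 204.
Then Pb = 156.75 − 0.3125·204 = 93 and Ps = 95.5 + 0.125·204 = 121.
Buyers' price falls by P* − Pb = 113 − 93 = 20; sellers' price rises by Ps − P* = 121 − 113 = 8.
So consumers capture 20/28 = 5/7 of each unit of subsidy.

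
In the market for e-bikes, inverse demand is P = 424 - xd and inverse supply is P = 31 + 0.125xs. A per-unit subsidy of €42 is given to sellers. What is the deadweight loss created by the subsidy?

Deadweight loss = €784

Pre-subsidy: 424 - x = 31 + 0.125x gives x* = 1048/3 and P* = 224/3.
With the subsidy, sellers receive Ps = Pb + 42 for each unit, where Pb is the price buyers pay.
On the curves, Pb = 424 - x and Ps = 31 + 0.125x; the wedge Ps − Pb = 42 gives 31 + 0.125x − (424 - x) = 42, so x' = 1160/3.
Then Pb = 424 − 1·(1160/3) = 112/3 and Ps = 31 + 0.125·(1160/3) = 238/3.
The subsidy expands output by 1160/3 − 1048/3 = 112/3 past the efficient level; on those units the gap between marginal cost and willingness to pay runs from 0 up to 42.
DWL = ½ × 42 × 112/3 = 784.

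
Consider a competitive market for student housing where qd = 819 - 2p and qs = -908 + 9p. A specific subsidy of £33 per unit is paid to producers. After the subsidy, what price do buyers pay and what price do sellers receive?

Buyers pay £130; sellers receive £163

Pre-subsidy: 819 - 2p = -908 + 9p gives p* = 157, q* = 505.
With the subsidy, sellers receive ps = pb + 33 for each unit, where pb is the price buyers pay.
Supply in terms of pb becomes qs = -908 + 9(pb + 33) = -611 + 9pb. Setting this equal to demand: 819 - 2pb = -611 + 9pb, so pb = 130.
Sellers receive ps = 130 + 33 = 163; q' = 819 − 2·130 = 559.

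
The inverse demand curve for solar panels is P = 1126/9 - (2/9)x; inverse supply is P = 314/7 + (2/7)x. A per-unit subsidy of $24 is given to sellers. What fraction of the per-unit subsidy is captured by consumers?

Consumer share = 0.4375

Pre-subsidy: 1126/9 - (2/9)x = 314/7 + (2/7)x gives x* = 158 and P* = 90.
With the subsidy, sellers receive Ps = Pb + 24 for each unit, where Pb is the price buyers pay.
On the curves, Pb = 1126/9 - (2/9)x and Ps = 314/7 + (2/7)x; the wedge Ps − Pb = 24 gives 314/7 + (2/7)x − (1126/9 - (2/9)x) = 24, so x' = 205.25.
Then Pb = 1126/9 − (2/9)·205.25 = 79.5 and Ps = 314/7 + (2/7)·205.25 = 103.5.
Buyers' price falls by P* − Pb = 90 − 79.5 = 10.5; sellers' price rises by Ps − P* = 103.5 − 90 = 13.5.
So consumers capture 10.5/24 = 0.4375 of each unit of subsidy.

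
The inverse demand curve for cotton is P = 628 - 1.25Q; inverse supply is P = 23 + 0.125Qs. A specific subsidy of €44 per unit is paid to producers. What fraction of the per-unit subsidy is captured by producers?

Producer share = 1/11

Pre-subsidy: 628 - 1.25Q = 23 + 0.125Q gives Q* = 440 and P* = 78.
With the subsidy, sellers receive Ps = Pb + 44 for each unit, where Pb is the price buyers pay.
On the curves, Pb = 628 - 1.25Q and Ps = 23 + 0.125Q; the wedge Ps − Pb = 44 gives 23 + 0.125Q − (628 - 1.25Q) = 44, so Q' = 472.
Then Pb = 628 − 1.25·472 = 38 and Ps = 23 + 0.125·472 = 82.
Buyers' price falls by P* − Pb = 78 − 38 = 40; sellers' price rises by Ps − P* = 82 − 78 = 4.
So producers capture 4/44 = 1/11 of each unit of subsidy.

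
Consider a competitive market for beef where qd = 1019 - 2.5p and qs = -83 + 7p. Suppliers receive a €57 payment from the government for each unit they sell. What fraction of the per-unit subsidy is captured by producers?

Pre-subsidy: 1019 - 2.5p = -83 + 7p gives p* = 116, q* = 729.
With the subsidy, sellers receive ps = pb + 57 for each unit, where pb is the price buyers pay.
Supply in terms of pb becomes qs = -83 + 7(pb + 57) = 316 + 7pb. Setting this equal to demand: 1019 - 2.5pb = 316 + 7pb, so pb = 74.
Sellers receive ps = 74 + 57 = 131; q' = 1019 − 2.5·74 = 834.
Buyers' price falls by p* − pb = 116 − 74 = 42; sellers' price rises by ps − p* = 131 − 116 = 15.
So producers capture 15/57 = 5/19 of each unit of subsidy.

Producer share = 5/19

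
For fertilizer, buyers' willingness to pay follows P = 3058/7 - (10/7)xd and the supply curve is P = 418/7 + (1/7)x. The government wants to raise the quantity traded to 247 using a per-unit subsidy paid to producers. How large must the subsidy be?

At x = 247, from the demand curve buyers pay Pb = 3058/7 − (10/7)·247 = 84; from the supply curve sellers need Ps = 418/7 + (1/7)·247 = 95.
The subsidy must fill the gap: s = Ps − Pb = 95 − 84 = 11.

Required subsidy s = 11 per unit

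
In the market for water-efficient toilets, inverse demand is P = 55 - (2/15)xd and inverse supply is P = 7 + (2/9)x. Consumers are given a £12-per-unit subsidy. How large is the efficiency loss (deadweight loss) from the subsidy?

Deadweight loss = £202.5

Pre-subsidy: 55 - (2/15)x = 7 + (2/9)x gives x* = 135 and P* = 37.
With the rebate, buyers effectively pay Pb = Ps − 12, where Ps is the price sellers receive.
On the curves, Pb = 55 - (2/15)x and Ps = 7 + (2/9)x; the wedge Ps − Pb = 12 gives 7 + (2/9)x − (55 - (2/15)x) = 12, so x' = 168.75.
Then Pb = 55 − (2/15)·168.75 = 32.5 and Ps = 7 + (2/9)·168.75 = 44.5.
The subsidy expands output by 168.75 − 135 = 33.75 past the efficient level; on those units the gap between marginal cost and willingness to pay runs from 0 up to 12.
DWL = ½ × 12 × 33.75 = 202.5.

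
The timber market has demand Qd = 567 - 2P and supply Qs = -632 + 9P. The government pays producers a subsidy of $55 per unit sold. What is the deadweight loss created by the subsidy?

Pre-subsidy: 567 - 2P = -632 + 9P gives P* = 109, Q* = 349.
With the subsidy, sellers receive Ps = Pb + 55 for each unit, where Pb is the price buyers pay.
Supply in terms of Pb becomes Qs = -632 + 9(Pb + 55) = -137 + 9Pb. Setting this equal to demand: 567 - 2Pb = -137 + 9Pb, so Pb = 64.
Sellers receive Ps = 64 + 55 = 119; Q' = 567 − 2·64 = 439.
The subsidy expands output by 439 − 349 = 90 past the efficient level; on those units the gap between marginal cost and willingness to pay runs from 0 up to 55.
DWL = ½ × 55 × 90 = 2475.

Deadweight loss = $2475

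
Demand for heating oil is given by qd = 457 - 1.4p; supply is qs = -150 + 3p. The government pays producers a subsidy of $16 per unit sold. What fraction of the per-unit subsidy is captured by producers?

Pre-subsidy: 457 - 1.4p = -150 + 3p gives p* = 3035/22, q* = 5805/22.
With the subsidy, sellers receive ps = pb + 16 for each unit, where pb is the price buyers pay.
Supply in terms of pb becomes qs = -150 + 3(pb + 16) = -102 + 3pb. Setting this equal to demand: 457 - 1.4pb = -102 + 3pb, so pb = 2795/22.
Sellers receive ps = 2795/22 + 16 = 3147/22; q' = 457 − 1.4·(2795/22) = 6141/22.
Buyers' price falls by p* − pb = 3035/22 − 2795/22 = 120/11; sellers' price rises by ps − p* = 3147/22 − 3035/22 = 56/11.
So producers capture (56/11)/16 = 7/22 of each unit of subsidy.

Producer share = 7/22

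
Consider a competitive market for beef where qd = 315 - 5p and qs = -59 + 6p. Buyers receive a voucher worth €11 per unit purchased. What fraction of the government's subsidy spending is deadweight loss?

Pre-subsidy: 315 - 5p = -59 + 6p gives p* = 34, q* = 145.
With the rebate, buyers effectively pay pb = ps − 11, where ps is the price sellers receive.
Demand in terms of ps becomes qd = 315 − 5(ps − 11) = 370 - 5ps. Setting this equal to supply: 370 - 5ps = -59 + 6ps, so ps = 39.
Buyers pay pb = 39 − 11 = 28; q' = -59 + 6·39 = 175.
ΔCS = ½(145 + 175)(34 − 28) = 960; ΔPS = ½(145 + 175)(39 − 34) = 800.
Government spending = 11 × 175 = 1925.
DWL = ½ × 11 × (175 − 145) = 165; fraction = 165 / 1925 = 3/35.

DWL / government spending = 3/35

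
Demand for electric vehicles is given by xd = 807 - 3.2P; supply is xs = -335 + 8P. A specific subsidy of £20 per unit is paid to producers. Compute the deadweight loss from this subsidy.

Pre-subsidy: 807 - 3.2P = -335 + 8P gives P* = 2855/28, x* = 3365/7.
With the subsidy, sellers receive Ps = Pb + 20 for each unit, where Pb is the price buyers pay.
Supply in terms of Pb becomes xs = -335 + 8(Pb + 20) = -175 + 8Pb. Setting this equal to demand: 807 - 3.2Pb = -175 + 8Pb, so Pb = 2455/28.
Sellers receive Ps = 2455/28 + 20 = 3015/28; x' = 807 − 3.2·(2455/28) = 3685/7.
The subsidy expands output by 3685/7 − 3365/7 = 320/7 past the efficient level; on those units the gap between marginal cost and willingness to pay runs from 0 up to 20.
DWL = ½ × 20 × 320/7 = 3200/7.

Deadweight loss = 3200/7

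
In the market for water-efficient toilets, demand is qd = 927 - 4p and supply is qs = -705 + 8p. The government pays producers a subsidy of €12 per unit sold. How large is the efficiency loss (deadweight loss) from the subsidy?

Deadweight loss = €192

Pre-subsidy: 927 - 4p = -705 + 8p gives p* = 136, q* = 383.
With the subsidy, sellers receive ps = pb + 12 for each unit, where pb is the price buyers pay.
Supply in terms of pb becomes qs = -705 + 8(pb + 12) = -609 + 8pb. Setting this equal to demand: 927 - 4pb = -609 + 8pb, so pb = 128.
Sellers receive ps = 128 + 12 = 140; q' = 927 − 4·128 = 415.
The subsidy expands output by 415 − 383 = 32 past the efficient level; on those units the gap between marginal cost and willingness to pay runs from 0 up to 12.
DWL = ½ × 12 × 32 = 192.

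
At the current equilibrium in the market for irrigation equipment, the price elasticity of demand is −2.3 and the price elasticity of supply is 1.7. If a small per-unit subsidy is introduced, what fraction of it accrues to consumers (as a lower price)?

Consumer share = 0.425

For a small subsidy around the equilibrium, the benefit split depends on the relative slopes, which at a point are proportional to the elasticities.
Buyer share = εs/(εs + |εd|) = 1.7/(1.7 + 2.3) = 0.425; seller share = |εd|/(εs + |εd|) = 0.575.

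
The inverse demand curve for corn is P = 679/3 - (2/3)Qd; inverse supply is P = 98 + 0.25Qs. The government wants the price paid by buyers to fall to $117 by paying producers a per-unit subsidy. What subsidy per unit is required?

At a buyer price of 117, quantity demanded is 339.5 − 1.5·117 = 164.
Sellers supply 164 only when they receive Ps = 98 + 0.25·164 = 139.
s = Ps − Pb = 139 − 117 = 22.

Required subsidy s = $22 per unit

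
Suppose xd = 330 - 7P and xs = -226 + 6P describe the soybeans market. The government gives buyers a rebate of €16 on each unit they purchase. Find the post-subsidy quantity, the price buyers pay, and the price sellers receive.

x' = 1070/13; buyers pay 460/13; sellers receive 668/13

Pre-subsidy: 330 - 7P = -226 + 6P gives P* = 556/13, x* = 398/13.
With the rebate, buyers effectively pay Pb = Ps − 16, where Ps is the price sellers receive.
Demand in terms of Ps becomes xd = 330 − 7(Ps − 16) = 442 - 7Ps. Setting this equal to supply: 442 - 7Ps = -226 + 6Ps, so Ps = 668/13.
Buyers pay Pb = 668/13 − 16 = 460/13; x' = -226 + 6·(668/13) = 1070/13.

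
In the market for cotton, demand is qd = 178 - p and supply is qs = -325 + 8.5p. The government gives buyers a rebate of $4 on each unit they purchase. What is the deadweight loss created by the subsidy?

Deadweight loss = 136/19

Pre-subsidy: 178 - p = -325 + 8.5p gives p* = 1006/19, q* = 2376/19.
With the rebate, buyers effectively pay pb = ps − 4, where ps is the price sellers receive.
Demand in terms of ps becomes qd = 178 − 1(ps − 4) = 182 - ps. Setting this equal to supply: 182 - ps = -325 + 8.5ps, so ps = 1014/19.
Buyers pay pb = 1014/19 − 4 = 938/19; q' = -325 + 8.5·(1014/19) = 2444/19.
The subsidy expands output by 2444/19 − 2376/19 = 68/19 past the efficient level; on those units the gap between marginal cost and willingness to pay runs from 0 up to 4.
DWL = ½ × 4 × 68/19 = 136/19.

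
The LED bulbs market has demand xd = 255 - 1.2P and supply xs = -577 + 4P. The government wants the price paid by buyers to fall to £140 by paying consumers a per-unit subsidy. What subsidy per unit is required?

At a buyer price of 140, quantity demanded is 255 − 1.2·140 = 87.
Sellers supply 87 only when they receive Ps with -577 + 4·Ps = 87, i.e. Ps = 166.
s = Ps − Pb = 166 − 140 = 26.

Required subsidy s = £26 per unit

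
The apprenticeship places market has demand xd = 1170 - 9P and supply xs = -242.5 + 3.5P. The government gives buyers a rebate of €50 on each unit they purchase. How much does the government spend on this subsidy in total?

Pre-subsidy: 1170 - 9P = -242.5 + 3.5P gives P* = 113, x* = 153.
With the rebate, buyers effectively pay Pb = Ps − 50, where Ps is the price sellers receive.
Demand in terms of Ps becomes xd = 1170 − 9(Ps − 50) = 1620 - 9Ps. Setting this equal to supply: 1620 - 9Ps = -242.5 + 3.5Ps, so Ps = 149.
Buyers pay Pb = 149 − 50 = 99; x' = -242.5 + 3.5·149 = 279.
Government outlay = subsidy × quantity = 50 × 279 = 13950.

Government cost = €13950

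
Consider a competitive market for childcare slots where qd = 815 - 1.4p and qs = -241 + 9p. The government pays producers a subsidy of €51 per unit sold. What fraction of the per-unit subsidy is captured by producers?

Pre-subsidy: 815 - 1.4p = -241 + 9p gives p* = 1320/13, q* = 8747/13.
With the subsidy, sellers receive ps = pb + 51 for each unit, where pb is the price buyers pay.
Supply in terms of pb becomes qs = -241 + 9(pb + 51) = 218 + 9pb. Setting this equal to demand: 815 - 1.4pb = 218 + 9pb, so pb = 2985/52.
Sellers receive ps = 2985/52 + 51 = 5637/52; q' = 815 − 1.4·(2985/52) = 38201/52.
Buyers' price falls by p* − pb = 1320/13 − 2985/52 = 2295/52; sellers' price rises by ps − p* = 5637/52 − 1320/13 = 357/52.
So producers capture (357/52)/51 = 7/52 of each unit of subsidy.

Producer share = 7/52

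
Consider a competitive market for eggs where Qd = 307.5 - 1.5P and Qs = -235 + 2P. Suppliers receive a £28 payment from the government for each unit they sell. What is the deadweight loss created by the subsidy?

Deadweight loss = £336

Pre-subsidy: 307.5 - 1.5P = -235 + 2P gives P* = 155, Q* = 75.
With the subsidy, sellers receive Ps = Pb + 28 for each unit, where Pb is the price buyers pay.
Supply in terms of Pb becomes Qs = -235 + 2(Pb + 28) = -179 + 2Pb. Setting this equal to demand: 307.5 - 1.5Pb = -179 + 2Pb, so Pb = 139.
Sellers receive Ps = 139 + 28 = 167; Q' = 307.5 − 1.5·139 = 99.
The subsidy expands output by 99 − 75 = 24 past the efficient level; on those units the gap between marginal cost and willingness to pay runs from 0 up to 28.
DWL = ½ × 28 × 24 = 336.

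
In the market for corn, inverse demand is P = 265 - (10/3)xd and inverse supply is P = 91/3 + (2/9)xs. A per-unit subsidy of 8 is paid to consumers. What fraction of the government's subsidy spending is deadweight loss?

Pre-subsidy: 265 - (10/3)x = 91/3 + (2/9)x gives x* = 66 and P* = 45.
With the rebate, buyers effectively pay Pb = Ps − 8, where Ps is the price sellers receive.
On the curves, Pb = 265 - (10/3)x and Ps = 91/3 + (2/9)x; the wedge Ps − Pb = 8 gives 91/3 + (2/9)x − (265 - (10/3)x) = 8, so x' = 68.25.
Then Pb = 265 − (10/3)·68.25 = 37.5 and Ps = 91/3 + (2/9)·68.25 = 45.5.
ΔCS = ½(66 + 68.25)(45 − 37.5) = 503.4375; ΔPS = ½(66 + 68.25)(45.5 − 45) = 33.5625.
Government spending = 8 × 68.25 = 546.
DWL = ½ × 8 × (68.25 − 66) = 9; fraction = 9 / 546 = 3/182.

DWL / government spending = 3/182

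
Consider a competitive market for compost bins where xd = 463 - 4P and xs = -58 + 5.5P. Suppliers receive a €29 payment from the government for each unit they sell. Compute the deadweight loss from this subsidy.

Pre-subsidy: 463 - 4P = -58 + 5.5P gives P* = 1042/19, x* = 4629/19.
With the subsidy, sellers receive Ps = Pb + 29 for each unit, where Pb is the price buyers pay.
Supply in terms of Pb becomes xs = -58 + 5.5(Pb + 29) = 101.5 + 5.5Pb. Setting this equal to demand: 463 - 4Pb = 101.5 + 5.5Pb, so Pb = 723/19.
Sellers receive Ps = 723/19 + 29 = 1274/19; x' = 463 − 4·(723/19) = 5905/19.
The subsidy expands output by 5905/19 − 4629/19 = 1276/19 past the efficient level; on those units the gap between marginal cost and willingness to pay runs from 0 up to 29.
DWL = ½ × 29 × 1276/19 = 18502/19.

Deadweight loss = 18502/19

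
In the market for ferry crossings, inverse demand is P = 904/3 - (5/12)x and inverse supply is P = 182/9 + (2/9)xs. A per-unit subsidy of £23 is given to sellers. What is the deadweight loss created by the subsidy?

Pre-subsidy: 904/3 - (5/12)x = 182/9 + (2/9)x gives x* = 440 and P* = 118.
With the subsidy, sellers receive Ps = Pb + 23 for each unit, where Pb is the price buyers pay.
On the curves, Pb = 904/3 - (5/12)x and Ps = 182/9 + (2/9)x; the wedge Ps − Pb = 23 gives 182/9 + (2/9)x − (904/3 - (5/12)x) = 23, so x' = 476.
Then Pb = 904/3 − (5/12)·476 = 103 and Ps = 182/9 + (2/9)·476 = 126.
The subsidy expands output by 476 − 440 = 36 past the efficient level; on those units the gap between marginal cost and willingness to pay runs from 0 up to 23.
DWL = ½ × 23 × 36 = 414.

Deadweight loss = £414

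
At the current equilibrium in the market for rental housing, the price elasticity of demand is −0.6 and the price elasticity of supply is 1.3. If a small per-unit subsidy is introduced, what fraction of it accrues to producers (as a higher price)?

Producer share = 6/19

For a small subsidy around the equilibrium, the benefit split depends on the relative slopes, which at a point are proportional to the elasticities.
Buyer share = εs/(εs + |εd|) = 1.3/(1.3 + 0.6) = 13/19; seller share = |εd|/(εs + |εd|) = 6/19.
So producers capture 6/19 of the subsidy.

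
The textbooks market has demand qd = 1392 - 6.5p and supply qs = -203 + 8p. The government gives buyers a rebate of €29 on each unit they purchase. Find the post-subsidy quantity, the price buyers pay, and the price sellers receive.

Pre-subsidy: 1392 - 6.5p = -203 + 8p gives p* = 110, q* = 677.
With the rebate, buyers effectively pay pb = ps − 29, where ps is the price sellers receive.
Demand in terms of ps becomes qd = 1392 − 6.5(ps − 29) = 1580.5 - 6.5ps. Setting this equal to supply: 1580.5 - 6.5ps = -203 + 8ps, so ps = 123.
Buyers pay pb = 123 − 29 = 94; q' = -203 + 8·123 = 781.

q' = 781; buyers pay €94; sellers receive €123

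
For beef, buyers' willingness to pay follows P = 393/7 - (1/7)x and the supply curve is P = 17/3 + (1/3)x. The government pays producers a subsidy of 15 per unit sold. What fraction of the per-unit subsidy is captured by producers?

Pre-subsidy: 393/7 - (1/7)x = 17/3 + (1/3)x gives x* = 106 and P* = 41.
With the subsidy, sellers receive Ps = Pb + 15 for each unit, where Pb is the price buyers pay.
On the curves, Pb = 393/7 - (1/7)x and Ps = 17/3 + (1/3)x; the wedge Ps − Pb = 15 gives 17/3 + (1/3)x − (393/7 - (1/7)x) = 15, so x' = 137.5.
Then Pb = 393/7 − (1/7)·137.5 = 36.5 and Ps = 17/3 + (1/3)·137.5 = 51.5.
Buyers' price falls by P* − Pb = 41 − 36.5 = 4.5; sellers' price rises by Ps − P* = 51.5 − 41 = 10.5.
So producers capture 10.5/15 = 0.7 of each unit of subsidy.

Producer share = 0.7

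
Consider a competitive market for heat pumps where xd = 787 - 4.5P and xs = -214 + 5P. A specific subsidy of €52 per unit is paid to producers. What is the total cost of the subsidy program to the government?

Government cost = €22672

Pre-subsidy: 787 - 4.5P = -214 + 5P gives P* = 2002/19, x* = 5944/19.
With the subsidy, sellers receive Ps = Pb + 52 for each unit, where Pb is the price buyers pay.
Supply in terms of Pb becomes xs = -214 + 5(Pb + 52) = 46 + 5Pb. Setting this equal to demand: 787 - 4.5Pb = 46 + 5Pb, so Pb = 78.
Sellers receive Ps = 78 + 52 = 130; x' = 787 − 4.5·78 = 436.
Government outlay = subsidy × quantity = 52 × 436 = 22672.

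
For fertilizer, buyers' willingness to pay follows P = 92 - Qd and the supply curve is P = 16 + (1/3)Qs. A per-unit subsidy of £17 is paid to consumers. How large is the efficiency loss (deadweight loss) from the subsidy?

Pre-subsidy: 92 - Q = 16 + (1/3)Q gives Q* = 57 and P* = 35.
With the rebate, buyers effectively pay Pb = Ps − 17, where Ps is the price sellers receive.
On the curves, Pb = 92 - Q and Ps = 16 + (1/3)Q; the wedge Ps − Pb = 17 gives 16 + (1/3)Q − (92 - Q) = 17, so Q' = 69.75.
Then Pb = 92 − 1·69.75 = 22.25 and Ps = 16 + (1/3)·69.75 = 39.25.
The subsidy expands output by 69.75 − 57 = 12.75 past the efficient level; on those units the gap between marginal cost and willingness to pay runs from 0 up to 17.
DWL = ½ × 17 × 12.75 = 108.375.

Deadweight loss = £108.375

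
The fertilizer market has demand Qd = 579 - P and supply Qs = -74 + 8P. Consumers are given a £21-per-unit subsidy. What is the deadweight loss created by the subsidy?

Deadweight loss = £196

Pre-subsidy: 579 - P = -74 + 8P gives P* = 653/9, Q* = 4558/9.
With the rebate, buyers effectively pay Pb = Ps − 21, where Ps is the price sellers receive.
Demand in terms of Ps becomes Qd = 579 − 1(Ps − 21) = 600 - Ps. Setting this equal to supply: 600 - Ps = -74 + 8Ps, so Ps = 674/9.
Buyers pay Pb = 674/9 − 21 = 485/9; Q' = -74 + 8·(674/9) = 4726/9.
The subsidy expands output by 4726/9 − 4558/9 = 56/3 past the efficient level; on those units the gap between marginal cost and willingness to pay runs from 0 up to 21.
DWL = ½ × 21 × 56/3 = 196.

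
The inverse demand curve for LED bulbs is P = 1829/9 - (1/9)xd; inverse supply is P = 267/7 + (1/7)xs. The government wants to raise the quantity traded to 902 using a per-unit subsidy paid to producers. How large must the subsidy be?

At x = 902, from the demand curve buyers pay Pb = 1829/9 − (1/9)·902 = 103; from the supply curve sellers need Ps = 267/7 + (1/7)·902 = 167.
The subsidy must fill the gap: s = Ps − Pb = 167 − 103 = 64.

Required subsidy s = 64 per unit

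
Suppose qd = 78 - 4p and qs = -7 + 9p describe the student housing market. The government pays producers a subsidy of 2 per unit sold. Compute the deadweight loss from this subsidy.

Pre-subsidy: 78 - 4p = -7 + 9p gives p* = 85/13, q* = 674/13.
With the subsidy, sellers receive ps = pb + 2 for each unit, where pb is the price buyers pay.
Supply in terms of pb becomes qs = -7 + 9(pb + 2) = 11 + 9pb. Setting this equal to demand: 78 - 4pb = 11 + 9pb, so pb = 67/13.
Sellers receive ps = 67/13 + 2 = 93/13; q' = 78 − 4·(67/13) = 746/13.
The subsidy expands output by 746/13 − 674/13 = 72/13 past the efficient level; on those units the gap between marginal cost and willingness to pay runs from 0 up to 2.
DWL = ½ × 2 × 72/13 = 72/13.

Deadweight loss = 72/13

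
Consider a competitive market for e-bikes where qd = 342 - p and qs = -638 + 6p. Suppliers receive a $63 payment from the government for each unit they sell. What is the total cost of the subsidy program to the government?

Government cost = $16128

Pre-subsidy: 342 - p = -638 + 6p gives p* = 140, q* = 202.
With the subsidy, sellers receive ps = pb + 63 for each unit, where pb is the price buyers pay.
Supply in terms of pb becomes qs = -638 + 6(pb + 63) = -260 + 6pb. Setting this equal to demand: 342 - pb = -260 + 6pb, so pb = 86.
Sellers receive ps = 86 + 63 = 149; q' = 342 − 1·86 = 256.
Government outlay = subsidy × quantity = 63 × 256 = 16128.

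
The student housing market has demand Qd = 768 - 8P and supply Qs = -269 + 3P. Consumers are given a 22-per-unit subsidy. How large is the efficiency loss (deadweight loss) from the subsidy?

Pre-subsidy: 768 - 8P = -269 + 3P gives P* = 1037/11, Q* = 152/11.
With the rebate, buyers effectively pay Pb = Ps − 22, where Ps is the price sellers receive.
Demand in terms of Ps becomes Qd = 768 − 8(Ps − 22) = 944 - 8Ps. Setting this equal to supply: 944 - 8Ps = -269 + 3Ps, so Ps = 1213/11.
Buyers pay Pb = 1213/11 − 22 = 971/11; Q' = -269 + 3·(1213/11) = 680/11.
The subsidy expands output by 680/11 − 152/11 = 48 past the efficient level; on those units the gap between marginal cost and willingness to pay runs from 0 up to 22.
DWL = ½ × 22 × 48 = 528.

Deadweight loss = 528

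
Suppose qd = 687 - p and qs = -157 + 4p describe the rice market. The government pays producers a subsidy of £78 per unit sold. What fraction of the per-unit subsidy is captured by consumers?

Consumer share = 0.8

Pre-subsidy: 687 - p = -157 + 4p gives p* = 168.8, q* = 518.2.
With the subsidy, sellers receive ps = pb + 78 for each unit, where pb is the price buyers pay.
Supply in terms of pb becomes qs = -157 + 4(pb + 78) = 155 + 4pb. Setting this equal to demand: 687 - pb = 155 + 4pb, so pb = 106.4.
Sellers receive ps = 106.4 + 78 = 184.4; q' = 687 − 1·106.4 = 580.6.
Buyers' price falls by p* − pb = 168.8 − 106.4 = 62.4; sellers' price rises by ps − p* = 184.4 − 168.8 = 15.6.
So consumers capture 62.4/78 = 0.8 of each unit of subsidy.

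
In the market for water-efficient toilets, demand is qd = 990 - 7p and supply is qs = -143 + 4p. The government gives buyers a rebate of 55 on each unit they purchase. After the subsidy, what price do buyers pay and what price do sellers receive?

Pre-subsidy: 990 - 7p = -143 + 4p gives p* = 103, q* = 269.
With the rebate, buyers effectively pay pb = ps − 55, where ps is the price sellers receive.
Demand in terms of ps becomes qd = 990 − 7(ps − 55) = 1375 - 7ps. Setting this equal to supply: 1375 - 7ps = -143 + 4ps, so ps = 138.
Buyers pay pb = 138 − 55 = 83; q' = -143 + 4·138 = 409.

Buyers pay 83; sellers receive 138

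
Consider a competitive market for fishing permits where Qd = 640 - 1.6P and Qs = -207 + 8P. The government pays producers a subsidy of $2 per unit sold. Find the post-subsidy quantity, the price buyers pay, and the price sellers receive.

Q' = 501.5; buyers pay $86.5625; sellers receive $88.5625

Pre-subsidy: 640 - 1.6P = -207 + 8P gives P* = 4235/48, Q* = 2993/6.
With the subsidy, sellers receive Ps = Pb + 2 for each unit, where Pb is the price buyers pay.
Supply in terms of Pb becomes Qs = -207 + 8(Pb + 2) = -191 + 8Pb. Setting this equal to demand: 640 - 1.6Pb = -191 + 8Pb, so Pb = 86.5625.
Sellers receive Ps = 86.5625 + 2 = 88.5625; Q' = 640 − 1.6·86.5625 = 501.5.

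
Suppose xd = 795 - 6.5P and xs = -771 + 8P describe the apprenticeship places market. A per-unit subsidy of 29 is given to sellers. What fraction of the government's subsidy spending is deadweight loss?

DWL / government spending = 52/197

Pre-subsidy: 795 - 6.5P = -771 + 8P gives P* = 108, x* = 93.
With the subsidy, sellers receive Ps = Pb + 29 for each unit, where Pb is the price buyers pay.
Supply in terms of Pb becomes xs = -771 + 8(Pb + 29) = -539 + 8Pb. Setting this equal to demand: 795 - 6.5Pb = -539 + 8Pb, so Pb = 92.
Sellers receive Ps = 92 + 29 = 121; x' = 795 − 6.5·92 = 197.
ΔCS = ½(93 + 197)(108 − 92) = 2320; ΔPS = ½(93 + 197)(121 − 108) = 1885.
Government spending = 29 × 197 = 5713.
DWL = ½ × 29 × (197 − 93) = 1508; fraction = 1508 / 5713 = 52/197.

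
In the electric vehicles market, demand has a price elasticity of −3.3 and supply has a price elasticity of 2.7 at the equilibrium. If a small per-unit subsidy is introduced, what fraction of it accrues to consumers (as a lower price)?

For a small subsidy around the equilibrium, the benefit split depends on the relative slopes, which at a point are proportional to the elasticities.
Buyer share = εs/(εs + |εd|) = 2.7/(2.7 + 3.3) = 0.45; seller share = |εd|/(εs + |εd|) = 0.55.

Consumer share = 0.45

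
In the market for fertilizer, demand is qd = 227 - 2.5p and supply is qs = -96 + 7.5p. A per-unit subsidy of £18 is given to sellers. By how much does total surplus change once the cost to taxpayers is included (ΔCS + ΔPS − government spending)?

Net change in total surplus = -£303.75

Pre-subsidy: 227 - 2.5p = -96 + 7.5p gives p* = 32.3, q* = 146.25.
With the subsidy, sellers receive ps = pb + 18 for each unit, where pb is the price buyers pay.
Supply in terms of pb becomes qs = -96 + 7.5(pb + 18) = 39 + 7.5pb. Setting this equal to demand: 227 - 2.5pb = 39 + 7.5pb, so pb = 18.8.
Sellers receive ps = 18.8 + 18 = 36.8; q' = 227 − 2.5·18.8 = 180.
ΔCS = ½(146.25 + 180)(32.3 − 18.8) = 2202.1875; ΔPS = ½(146.25 + 180)(36.8 − 32.3) = 734.0625.
Government spending = 18 × 180 = 3240.
Net change = 2202.1875 + 734.0625 − 3240 = -303.75. The loss equals the DWL triangle ½·18·33.75.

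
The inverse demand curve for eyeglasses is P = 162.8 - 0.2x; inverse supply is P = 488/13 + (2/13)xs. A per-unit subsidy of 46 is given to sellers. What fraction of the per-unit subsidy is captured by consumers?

Consumer share = 13/23

Pre-subsidy: 162.8 - 0.2x = 488/13 + (2/13)x gives x* = 354 and P* = 92.
With the subsidy, sellers receive Ps = Pb + 46 for each unit, where Pb is the price buyers pay.
On the curves, Pb = 162.8 - 0.2x and Ps = 488/13 + (2/13)x; the wedge Ps − Pb = 46 gives 488/13 + (2/13)x − (162.8 - 0.2x) = 46, so x' = 484.
Then Pb = 162.8 − 0.2·484 = 66 and Ps = 488/13 + (2/13)·484 = 112.
Buyers' price falls by P* − Pb = 92 − 66 = 26; sellers' price rises by Ps − P* = 112 − 92 = 20.
So consumers capture 26/46 = 13/23 of each unit of subsidy.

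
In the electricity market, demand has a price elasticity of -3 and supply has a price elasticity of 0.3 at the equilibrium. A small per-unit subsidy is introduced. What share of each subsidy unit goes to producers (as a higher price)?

For a small subsidy around the equilibrium, the benefit split depends on the relative slopes, which at a point are proportional to the elasticities.
Buyer share = εs/(εs + |εd|) = 0.3/(0.3 + 3) = 1/11; seller share = |εd|/(εs + |εd|) = 10/11.
So producers capture 10/11 of the subsidy.

Producer share = 10/11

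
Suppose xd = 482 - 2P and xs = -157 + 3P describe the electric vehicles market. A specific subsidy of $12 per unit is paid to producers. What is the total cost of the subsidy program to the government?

Pre-subsidy: 482 - 2P = -157 + 3P gives P* = 127.8, x* = 226.4.
With the subsidy, sellers receive Ps = Pb + 12 for each unit, where Pb is the price buyers pay.
Supply in terms of Pb becomes xs = -157 + 3(Pb + 12) = -121 + 3Pb. Setting this equal to demand: 482 - 2Pb = -121 + 3Pb, so Pb = 120.6.
Sellers receive Ps = 120.6 + 12 = 132.6; x' = 482 − 2·120.6 = 240.8.
Government outlay = subsidy × quantity = 12 × 240.8 = 2889.6.

Government cost = $2889.6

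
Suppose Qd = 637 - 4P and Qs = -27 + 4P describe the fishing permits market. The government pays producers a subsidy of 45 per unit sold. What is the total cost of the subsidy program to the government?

Government cost = 17775

Pre-subsidy: 637 - 4P = -27 + 4P gives P* = 83, Q* = 305.
With the subsidy, sellers receive Ps = Pb + 45 for each unit, where Pb is the price buyers pay.
Supply in terms of Pb becomes Qs = -27 + 4(Pb + 45) = 153 + 4Pb. Setting this equal to demand: 637 - 4Pb = 153 + 4Pb, so Pb = 60.5.
Sellers receive Ps = 60.5 + 45 = 105.5; Q' = 637 − 4·60.5 = 395.
Government outlay = subsidy × quantity = 45 × 395 = 17775.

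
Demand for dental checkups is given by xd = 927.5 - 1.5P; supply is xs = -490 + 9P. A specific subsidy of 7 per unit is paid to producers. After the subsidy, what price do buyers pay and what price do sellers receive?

Pre-subsidy: 927.5 - 1.5P = -490 + 9P gives P* = 135, x* = 725.
With the subsidy, sellers receive Ps = Pb + 7 for each unit, where Pb is the price buyers pay.
Supply in terms of Pb becomes xs = -490 + 9(Pb + 7) = -427 + 9Pb. Setting this equal to demand: 927.5 - 1.5Pb = -427 + 9Pb, so Pb = 129.
Sellers receive Ps = 129 + 7 = 136; x' = 927.5 − 1.5·129 = 734.

Buyers pay 129; sellers receive 136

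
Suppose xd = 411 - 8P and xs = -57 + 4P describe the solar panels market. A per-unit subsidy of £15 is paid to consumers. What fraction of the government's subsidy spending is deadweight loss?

Pre-subsidy: 411 - 8P = -57 + 4P gives P* = 39, x* = 99.
With the rebate, buyers effectively pay Pb = Ps − 15, where Ps is the price sellers receive.
Demand in terms of Ps becomes xd = 411 − 8(Ps − 15) = 531 - 8Ps. Setting this equal to supply: 531 - 8Ps = -57 + 4Ps, so Ps = 49.
Buyers pay Pb = 49 − 15 = 34; x' = -57 + 4·49 = 139.
ΔCS = ½(99 + 139)(39 − 34) = 595; ΔPS = ½(99 + 139)(49 − 39) = 1190.
Government spending = 15 × 139 = 2085.
DWL = ½ × 15 × (139 − 99) = 300; fraction = 300 / 2085 = 20/139.

DWL / government spending = 20/139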